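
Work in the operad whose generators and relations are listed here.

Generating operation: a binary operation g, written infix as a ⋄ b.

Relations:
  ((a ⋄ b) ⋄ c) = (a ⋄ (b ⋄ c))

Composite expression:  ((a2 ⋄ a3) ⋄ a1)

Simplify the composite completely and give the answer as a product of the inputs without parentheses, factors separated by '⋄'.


a2 ⋄ a3 ⋄ a1


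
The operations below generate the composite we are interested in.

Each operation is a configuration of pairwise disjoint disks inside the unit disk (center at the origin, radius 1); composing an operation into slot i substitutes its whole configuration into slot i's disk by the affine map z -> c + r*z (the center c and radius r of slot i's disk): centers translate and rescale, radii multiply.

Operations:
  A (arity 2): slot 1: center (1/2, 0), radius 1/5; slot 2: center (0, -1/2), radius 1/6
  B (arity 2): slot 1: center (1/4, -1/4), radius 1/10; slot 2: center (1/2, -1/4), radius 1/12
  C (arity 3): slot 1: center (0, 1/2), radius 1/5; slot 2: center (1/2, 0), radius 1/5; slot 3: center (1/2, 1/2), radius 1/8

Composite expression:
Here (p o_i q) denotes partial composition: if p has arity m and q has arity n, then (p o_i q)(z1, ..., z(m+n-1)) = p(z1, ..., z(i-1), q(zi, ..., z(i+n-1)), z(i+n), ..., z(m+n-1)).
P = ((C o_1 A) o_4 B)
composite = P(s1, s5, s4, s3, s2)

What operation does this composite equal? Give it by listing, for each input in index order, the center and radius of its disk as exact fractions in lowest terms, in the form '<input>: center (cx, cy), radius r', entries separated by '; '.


Below C, radii multiply path by path; the s-disk centers shift.
s1 passes through 2 substitutions, ending at center (1/10, 1/2), radius 1/25
s5 passes through 2 substitutions, ending at center (0, 2/5), radius 1/30
s4 passes through 1 substitution, ending at center (1/2, 0), radius 1/5
s3 passes through 2 substitutions, ending at center (17/32, 15/32), radius 1/80
s2 passes through 2 substitutions, ending at center (9/16, 15/32), radius 1/96

s1: center (1/10, 1/2), radius 1/25; s2: center (9/16, 15/32), radius 1/96; s3: center (17/32, 15/32), radius 1/80; s4: center (1/2, 0), radius 1/5; s5: center (0, 2/5), radius 1/30


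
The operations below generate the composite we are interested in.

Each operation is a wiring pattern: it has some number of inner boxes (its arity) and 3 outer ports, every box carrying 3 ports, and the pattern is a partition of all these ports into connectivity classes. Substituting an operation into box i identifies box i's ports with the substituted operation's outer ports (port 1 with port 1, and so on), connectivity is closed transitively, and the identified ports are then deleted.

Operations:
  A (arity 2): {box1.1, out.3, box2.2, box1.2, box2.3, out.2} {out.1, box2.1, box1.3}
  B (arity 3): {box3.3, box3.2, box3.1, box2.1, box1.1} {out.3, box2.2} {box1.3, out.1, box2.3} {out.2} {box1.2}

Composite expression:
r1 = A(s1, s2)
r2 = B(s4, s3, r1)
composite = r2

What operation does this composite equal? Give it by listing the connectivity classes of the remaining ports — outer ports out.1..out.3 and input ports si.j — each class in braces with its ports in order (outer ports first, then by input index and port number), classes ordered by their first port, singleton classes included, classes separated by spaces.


Two ports join when wires chain via B-identified ports.
through A, on inputs (s1, s2): {out.1, s1.3, s2.1} {out.2, out.3, s1.1, s1.2, s2.2, s2.3} (out.j = stage outer ports)
through B, on inputs (s4, s3, s1, s2): {out.1, s3.3, s4.3} {out.2} {out.3, s3.2} {s1.1, s1.2, s1.3, s2.1, s2.2, s2.3, s3.1, s4.1} {s4.2} (out.j = stage outer ports)

{out.1, s3.3, s4.3} {out.2} {out.3, s3.2} {s1.1, s1.2, s1.3, s2.1, s2.2, s2.3, s3.1, s4.1} {s4.2}


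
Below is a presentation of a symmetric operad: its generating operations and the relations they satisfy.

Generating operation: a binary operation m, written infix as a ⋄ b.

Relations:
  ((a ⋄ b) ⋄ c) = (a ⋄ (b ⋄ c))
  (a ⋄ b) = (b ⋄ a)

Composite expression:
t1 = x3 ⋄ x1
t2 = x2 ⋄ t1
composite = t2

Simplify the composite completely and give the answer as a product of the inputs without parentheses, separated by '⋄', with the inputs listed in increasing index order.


x1 ⋄ x2 ⋄ x3

Key point: m commutes, so take the x-inputs in any fixed order.
(x3 ⋄ x1) collapses to x3 ⋄ x1
(x2 ⋄ (x3 ⋄ x1)) collapses to x2 ⋄ x3 ⋄ x1
reordering the factors by index: x1 ⋄ x2 ⋄ x3


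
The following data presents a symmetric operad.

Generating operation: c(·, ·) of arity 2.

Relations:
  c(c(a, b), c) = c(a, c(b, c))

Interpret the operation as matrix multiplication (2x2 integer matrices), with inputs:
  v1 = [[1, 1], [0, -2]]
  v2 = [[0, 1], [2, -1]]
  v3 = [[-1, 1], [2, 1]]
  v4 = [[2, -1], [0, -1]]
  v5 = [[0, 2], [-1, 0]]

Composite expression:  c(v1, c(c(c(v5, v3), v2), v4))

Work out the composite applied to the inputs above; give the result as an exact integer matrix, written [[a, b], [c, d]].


[[4, -6], [8, 0]]

c(v5, v3) = [[4, 2], [1, -1]]
c(c(v5, v3), v2) = [[4, 2], [-2, 2]]
c(c(c(v5, v3), v2), v4) = [[8, -6], [-4, 0]]
c(v1, c(c(c(v5, v3), v2), v4)) = [[4, -6], [8, 0]]


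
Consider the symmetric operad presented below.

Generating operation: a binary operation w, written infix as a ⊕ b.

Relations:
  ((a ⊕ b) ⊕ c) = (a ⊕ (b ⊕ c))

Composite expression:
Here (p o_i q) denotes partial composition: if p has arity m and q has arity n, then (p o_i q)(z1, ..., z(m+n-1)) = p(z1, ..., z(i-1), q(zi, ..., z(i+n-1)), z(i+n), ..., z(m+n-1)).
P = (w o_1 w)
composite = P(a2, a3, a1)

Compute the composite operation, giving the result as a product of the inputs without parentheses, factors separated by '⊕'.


a2 ⊕ a3 ⊕ a1

Every regrouping of w is equal, so read the a-inputs in written order.
(a2 ⊕ a3) collapses to a2 ⊕ a3
((a2 ⊕ a3) ⊕ a1) collapses to a2 ⊕ a3 ⊕ a1


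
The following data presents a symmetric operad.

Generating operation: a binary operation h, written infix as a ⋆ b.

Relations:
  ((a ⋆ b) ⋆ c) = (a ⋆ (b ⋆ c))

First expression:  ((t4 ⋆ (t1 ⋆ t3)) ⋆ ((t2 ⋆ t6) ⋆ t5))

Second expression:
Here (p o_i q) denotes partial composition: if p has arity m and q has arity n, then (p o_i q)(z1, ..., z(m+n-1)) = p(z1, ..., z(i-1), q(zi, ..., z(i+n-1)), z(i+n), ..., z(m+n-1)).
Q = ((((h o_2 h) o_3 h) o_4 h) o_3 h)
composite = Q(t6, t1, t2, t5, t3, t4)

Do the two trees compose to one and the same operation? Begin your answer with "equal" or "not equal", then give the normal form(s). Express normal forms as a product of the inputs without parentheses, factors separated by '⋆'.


Normal form of the first expression: t4 ⋆ t1 ⋆ t3 ⋆ t2 ⋆ t6 ⋆ t5
Normal form of the second expression: t6 ⋆ t1 ⋆ t2 ⋆ t5 ⋆ t3 ⋆ t4
The normal forms differ: not equal.

not equal; first: t4 ⋆ t1 ⋆ t3 ⋆ t2 ⋆ t6 ⋆ t5; second: t6 ⋆ t1 ⋆ t2 ⋆ t5 ⋆ t3 ⋆ t4


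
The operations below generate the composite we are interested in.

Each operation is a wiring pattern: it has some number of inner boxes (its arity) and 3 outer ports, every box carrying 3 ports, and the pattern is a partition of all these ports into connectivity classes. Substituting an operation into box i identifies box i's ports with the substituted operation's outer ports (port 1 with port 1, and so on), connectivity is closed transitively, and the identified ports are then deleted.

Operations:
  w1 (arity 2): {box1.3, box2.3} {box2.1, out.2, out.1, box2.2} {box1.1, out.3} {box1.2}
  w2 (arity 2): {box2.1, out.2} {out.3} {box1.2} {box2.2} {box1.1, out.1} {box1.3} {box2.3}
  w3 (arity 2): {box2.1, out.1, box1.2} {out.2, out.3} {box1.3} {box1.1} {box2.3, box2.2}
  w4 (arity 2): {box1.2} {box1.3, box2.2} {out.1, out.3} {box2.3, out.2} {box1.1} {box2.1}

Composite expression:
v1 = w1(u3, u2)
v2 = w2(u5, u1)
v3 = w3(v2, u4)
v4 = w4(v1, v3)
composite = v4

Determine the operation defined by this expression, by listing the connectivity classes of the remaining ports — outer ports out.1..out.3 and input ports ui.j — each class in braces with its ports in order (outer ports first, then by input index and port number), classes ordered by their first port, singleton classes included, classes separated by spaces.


Reachability decides: close wires over w4-identified ports.
the subtree at w1 composes to {out.1, out.2, u2.1, u2.2} {out.3, u3.1} {u2.3, u3.3} {u3.2} on (u3, u2); out.j = own outer ports
the subtree at w2 composes to {out.1, u5.1} {out.2, u1.1} {out.3} {u1.2} {u1.3} {u5.2} {u5.3} on (u5, u1); out.j = own outer ports
the subtree at w3 composes to {out.1, u1.1, u4.1} {out.2, out.3} {u1.2} {u1.3} {u4.2, u4.3} {u5.1} {u5.2} {u5.3} on (u5, u1, u4); out.j = own outer ports
the subtree at w4 composes to {out.1, out.3} {out.2, u3.1} {u1.1, u4.1} {u1.2} {u1.3} {u2.1, u2.2} {u2.3, u3.3} {u3.2} {u4.2, u4.3} {u5.1} {u5.2} {u5.3} on (u3, u2, u5, u1, u4); out.j = own outer ports

{out.1, out.3} {out.2, u3.1} {u1.1, u4.1} {u1.2} {u1.3} {u2.1, u2.2} {u2.3, u3.3} {u3.2} {u4.2, u4.3} {u5.1} {u5.2} {u5.3}


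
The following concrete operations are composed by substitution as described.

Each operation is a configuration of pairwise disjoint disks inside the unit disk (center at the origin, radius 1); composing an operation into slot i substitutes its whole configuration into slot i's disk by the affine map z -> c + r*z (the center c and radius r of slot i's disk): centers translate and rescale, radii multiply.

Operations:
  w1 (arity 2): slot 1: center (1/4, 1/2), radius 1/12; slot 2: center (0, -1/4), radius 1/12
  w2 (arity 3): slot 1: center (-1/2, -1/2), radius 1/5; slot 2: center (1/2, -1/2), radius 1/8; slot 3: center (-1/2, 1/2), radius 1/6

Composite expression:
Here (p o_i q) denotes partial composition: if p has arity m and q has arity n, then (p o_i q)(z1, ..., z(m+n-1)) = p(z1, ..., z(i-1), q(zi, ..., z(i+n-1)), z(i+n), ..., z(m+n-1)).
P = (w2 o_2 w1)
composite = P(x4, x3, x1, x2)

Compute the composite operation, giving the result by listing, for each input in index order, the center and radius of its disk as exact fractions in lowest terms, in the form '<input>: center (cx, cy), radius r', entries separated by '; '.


Below w2, radii multiply path by path; the x-disk centers shift.
tracing x4 down its 1-map path: center (-1/2, -1/2), radius 1/5
tracing x3 down its 2-map path: center (17/32, -7/16), radius 1/96
tracing x1 down its 2-map path: center (1/2, -17/32), radius 1/96
tracing x2 down its 1-map path: center (-1/2, 1/2), radius 1/6

x1: center (1/2, -17/32), radius 1/96; x2: center (-1/2, 1/2), radius 1/6; x3: center (17/32, -7/16), radius 1/96; x4: center (-1/2, -1/2), radius 1/5


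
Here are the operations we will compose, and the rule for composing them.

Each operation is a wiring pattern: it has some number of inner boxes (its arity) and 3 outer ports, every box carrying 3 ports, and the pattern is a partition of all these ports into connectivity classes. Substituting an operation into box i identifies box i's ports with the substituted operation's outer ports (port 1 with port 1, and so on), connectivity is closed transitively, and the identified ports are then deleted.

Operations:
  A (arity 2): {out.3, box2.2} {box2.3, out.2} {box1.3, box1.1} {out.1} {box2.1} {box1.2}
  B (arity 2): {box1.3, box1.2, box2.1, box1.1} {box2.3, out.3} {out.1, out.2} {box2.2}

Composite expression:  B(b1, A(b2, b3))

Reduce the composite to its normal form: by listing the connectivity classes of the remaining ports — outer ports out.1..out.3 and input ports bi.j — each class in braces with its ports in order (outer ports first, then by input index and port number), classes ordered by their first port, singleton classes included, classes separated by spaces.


{out.1, out.2} {out.3, b3.2} {b1.1, b1.2, b1.3} {b2.1, b2.3} {b2.2} {b3.1} {b3.3}


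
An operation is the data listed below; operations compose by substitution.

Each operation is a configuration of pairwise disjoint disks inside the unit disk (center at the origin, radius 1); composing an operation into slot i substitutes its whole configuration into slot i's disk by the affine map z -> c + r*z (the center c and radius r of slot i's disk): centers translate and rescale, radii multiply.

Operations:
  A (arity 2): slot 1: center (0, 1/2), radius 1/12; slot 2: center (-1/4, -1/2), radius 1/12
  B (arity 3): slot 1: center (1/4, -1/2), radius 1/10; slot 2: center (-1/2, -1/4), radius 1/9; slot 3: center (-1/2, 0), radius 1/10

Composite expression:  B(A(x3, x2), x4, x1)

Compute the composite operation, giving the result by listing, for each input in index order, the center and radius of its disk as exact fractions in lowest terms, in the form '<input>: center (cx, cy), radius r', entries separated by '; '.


x1: center (-1/2, 0), radius 1/10; x2: center (9/40, -11/20), radius 1/120; x3: center (1/4, -9/20), radius 1/120; x4: center (-1/2, -1/4), radius 1/9

Only the slot chain above each x matters under B; compose those maps.
input x3: applying the 2 nested substitutions gives center (1/4, -9/20), radius 1/120
input x2: applying the 2 nested substitutions gives center (9/40, -11/20), radius 1/120
input x4: applying the 1 nested substitution gives center (-1/2, -1/4), radius 1/9
input x1: applying the 1 nested substitution gives center (-1/2, 0), radius 1/10


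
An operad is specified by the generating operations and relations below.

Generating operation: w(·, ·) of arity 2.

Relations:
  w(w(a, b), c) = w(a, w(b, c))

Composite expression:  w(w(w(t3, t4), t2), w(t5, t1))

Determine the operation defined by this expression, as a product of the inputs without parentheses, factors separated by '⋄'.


Under associativity of w, the answer is the t's in reading order.
w(t3, t4) collapses to t3 ⋄ t4
w(w(t3, t4), t2) collapses to t3 ⋄ t4 ⋄ t2
w(t5, t1) collapses to t5 ⋄ t1
w(w(w(t3, t4), t2), w(t5, t1)) collapses to t3 ⋄ t4 ⋄ t2 ⋄ t5 ⋄ t1

t3 ⋄ t4 ⋄ t2 ⋄ t5 ⋄ t1


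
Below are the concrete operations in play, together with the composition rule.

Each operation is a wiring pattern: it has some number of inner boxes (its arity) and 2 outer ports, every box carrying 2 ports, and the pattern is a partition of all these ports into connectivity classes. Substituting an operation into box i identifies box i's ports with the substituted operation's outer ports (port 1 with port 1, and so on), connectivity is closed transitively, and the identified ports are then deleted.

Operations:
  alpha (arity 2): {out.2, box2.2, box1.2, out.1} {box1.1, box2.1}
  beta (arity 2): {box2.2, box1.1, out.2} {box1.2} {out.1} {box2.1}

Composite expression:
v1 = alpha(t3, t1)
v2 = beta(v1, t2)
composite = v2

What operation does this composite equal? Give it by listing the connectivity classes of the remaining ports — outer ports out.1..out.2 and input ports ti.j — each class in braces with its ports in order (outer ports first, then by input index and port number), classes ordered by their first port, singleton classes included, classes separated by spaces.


{out.1} {out.2, t1.2, t2.2, t3.2} {t1.1, t3.1} {t2.1}

Two ports join when wires chain via beta-identified ports.
the subtree at alpha composes to {out.1, out.2, t1.2, t3.2} {t1.1, t3.1} on (t3, t1); out.j = own outer ports
the subtree at beta composes to {out.1} {out.2, t1.2, t2.2, t3.2} {t1.1, t3.1} {t2.1} on (t3, t1, t2); out.j = own outer ports


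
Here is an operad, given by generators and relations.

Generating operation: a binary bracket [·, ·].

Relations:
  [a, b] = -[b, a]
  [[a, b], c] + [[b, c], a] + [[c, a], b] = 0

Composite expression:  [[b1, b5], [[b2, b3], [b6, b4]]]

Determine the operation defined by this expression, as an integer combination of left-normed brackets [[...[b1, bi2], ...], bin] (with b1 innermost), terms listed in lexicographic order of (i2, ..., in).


-[[[[[b1, b5], b2], b3], b4], b6] + [[[[[b1, b5], b2], b3], b6], b4] + [[[[[b1, b5], b3], b2], b4], b6] - [[[[[b1, b5], b3], b2], b6], b4] + [[[[[b1, b5], b4], b6], b2], b3] - [[[[[b1, b5], b4], b6], b3], b2] - [[[[[b1, b5], b6], b4], b2], b3] + [[[[[b1, b5], b6], b4], b3], b2]

Skip Jacobi rewriting: expand, keep b1-initial words, read off terms.
Composite bracket: [[b1, b5], [[b2, b3], [b6, b4]]]
Full expansion: 32 signed words from ab - ba (2^5 = 32).
The b1-initial words carry the normal form:
  word b1b5b2b3b4b6 has sign -1, contributing -[[[[[b1, b5], b2], b3], b4], b6]
  word b1b5b2b3b6b4 has sign +1, contributing +[[[[[b1, b5], b2], b3], b6], b4]
  word b1b5b3b2b4b6 has sign +1, contributing +[[[[[b1, b5], b3], b2], b4], b6]
  word b1b5b3b2b6b4 has sign -1, contributing -[[[[[b1, b5], b3], b2], b6], b4]
  word b1b5b4b6b2b3 has sign +1, contributing +[[[[[b1, b5], b4], b6], b2], b3]
  word b1b5b4b6b3b2 has sign -1, contributing -[[[[[b1, b5], b4], b6], b3], b2]
  word b1b5b6b4b2b3 has sign -1, contributing -[[[[[b1, b5], b6], b4], b2], b3]
  word b1b5b6b4b3b2 has sign +1, contributing +[[[[[b1, b5], b6], b4], b3], b2]


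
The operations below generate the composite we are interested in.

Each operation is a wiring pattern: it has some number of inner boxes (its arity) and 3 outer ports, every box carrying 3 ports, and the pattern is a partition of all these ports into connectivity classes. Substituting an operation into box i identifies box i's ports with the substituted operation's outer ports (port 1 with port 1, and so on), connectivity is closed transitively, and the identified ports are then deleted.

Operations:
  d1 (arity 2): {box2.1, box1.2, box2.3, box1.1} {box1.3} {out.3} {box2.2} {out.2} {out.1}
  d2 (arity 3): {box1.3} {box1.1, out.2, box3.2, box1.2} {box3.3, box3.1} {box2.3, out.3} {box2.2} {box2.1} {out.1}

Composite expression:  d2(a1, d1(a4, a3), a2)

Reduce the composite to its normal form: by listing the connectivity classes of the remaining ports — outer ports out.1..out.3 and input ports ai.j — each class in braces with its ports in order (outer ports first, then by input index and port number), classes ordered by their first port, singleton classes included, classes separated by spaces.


{out.1} {out.2, a1.1, a1.2, a2.2} {out.3} {a1.3} {a2.1, a2.3} {a3.1, a3.3, a4.1, a4.2} {a3.2} {a4.3}

Treat the ports identified at d2 as solder joints: merge, then drop.
stage d1: inputs (a4, a3), connectivity {out.1} {out.2} {out.3} {a3.1, a3.3, a4.1, a4.2} {a3.2} {a4.3}, out.j its boundary
stage d2: inputs (a1, a4, a3, a2), connectivity {out.1} {out.2, a1.1, a1.2, a2.2} {out.3} {a1.3} {a2.1, a2.3} {a3.1, a3.3, a4.1, a4.2} {a3.2} {a4.3}, out.j its boundary


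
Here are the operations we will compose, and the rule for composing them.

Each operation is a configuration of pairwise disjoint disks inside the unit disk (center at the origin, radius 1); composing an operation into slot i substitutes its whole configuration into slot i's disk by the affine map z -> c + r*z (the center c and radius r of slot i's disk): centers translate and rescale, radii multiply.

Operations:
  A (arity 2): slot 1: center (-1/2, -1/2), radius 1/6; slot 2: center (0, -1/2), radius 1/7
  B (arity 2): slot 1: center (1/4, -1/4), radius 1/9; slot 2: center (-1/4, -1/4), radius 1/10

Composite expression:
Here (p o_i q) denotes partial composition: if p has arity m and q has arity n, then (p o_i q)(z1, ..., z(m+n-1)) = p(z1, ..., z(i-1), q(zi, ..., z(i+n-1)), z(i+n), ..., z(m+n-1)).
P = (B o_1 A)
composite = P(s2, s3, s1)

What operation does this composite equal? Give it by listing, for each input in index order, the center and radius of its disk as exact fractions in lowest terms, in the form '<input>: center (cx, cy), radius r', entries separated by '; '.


Each s-disk chains the slot maps above it in B; radii multiply.
s2: after 2 affine steps, its disk has center (7/36, -11/36), radius 1/54
s3: after 2 affine steps, its disk has center (1/4, -11/36), radius 1/63
s1: after 1 affine step, its disk has center (-1/4, -1/4), radius 1/10

s1: center (-1/4, -1/4), radius 1/10; s2: center (7/36, -11/36), radius 1/54; s3: center (1/4, -11/36), radius 1/63


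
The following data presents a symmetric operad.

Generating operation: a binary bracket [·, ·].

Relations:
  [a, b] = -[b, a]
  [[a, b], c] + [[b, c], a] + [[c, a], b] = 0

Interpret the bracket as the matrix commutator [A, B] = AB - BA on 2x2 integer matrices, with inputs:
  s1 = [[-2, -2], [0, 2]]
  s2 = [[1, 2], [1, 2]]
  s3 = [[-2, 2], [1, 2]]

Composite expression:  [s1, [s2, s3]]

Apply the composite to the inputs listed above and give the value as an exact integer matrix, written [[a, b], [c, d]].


[[6, -24], [-12, -6]]

[s2, s3] = [[0, 6], [-3, 0]]
[s1, [s2, s3]] = [[6, -24], [-12, -6]]


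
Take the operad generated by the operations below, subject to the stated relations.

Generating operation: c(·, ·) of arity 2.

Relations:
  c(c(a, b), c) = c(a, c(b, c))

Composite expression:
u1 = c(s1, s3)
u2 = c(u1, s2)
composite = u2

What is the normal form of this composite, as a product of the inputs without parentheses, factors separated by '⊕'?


s1 ⊕ s3 ⊕ s2

Every regrouping of c is equal, so read the s-inputs in written order.
c(s1, s3) reduces to s1 ⊕ s3
c(c(s1, s3), s2) reduces to s1 ⊕ s3 ⊕ s2


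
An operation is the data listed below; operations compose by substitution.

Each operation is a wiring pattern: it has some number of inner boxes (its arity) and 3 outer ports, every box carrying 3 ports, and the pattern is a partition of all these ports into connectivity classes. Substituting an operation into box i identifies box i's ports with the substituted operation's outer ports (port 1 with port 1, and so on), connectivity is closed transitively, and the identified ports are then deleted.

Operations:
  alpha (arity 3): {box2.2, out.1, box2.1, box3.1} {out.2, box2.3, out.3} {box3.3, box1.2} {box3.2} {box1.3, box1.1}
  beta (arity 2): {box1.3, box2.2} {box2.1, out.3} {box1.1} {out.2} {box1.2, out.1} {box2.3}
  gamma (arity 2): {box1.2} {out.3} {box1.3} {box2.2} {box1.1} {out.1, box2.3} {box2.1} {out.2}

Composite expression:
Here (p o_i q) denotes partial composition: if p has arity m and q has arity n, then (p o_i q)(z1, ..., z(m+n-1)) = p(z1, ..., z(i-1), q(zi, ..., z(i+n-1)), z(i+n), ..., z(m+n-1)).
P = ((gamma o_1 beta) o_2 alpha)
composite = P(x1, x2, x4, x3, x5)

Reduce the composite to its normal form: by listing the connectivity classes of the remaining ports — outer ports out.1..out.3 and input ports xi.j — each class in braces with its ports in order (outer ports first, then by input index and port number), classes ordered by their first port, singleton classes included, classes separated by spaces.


{out.1, x5.3} {out.2} {out.3} {x1.1} {x1.2} {x1.3, x4.3} {x2.1, x2.3} {x2.2, x3.3} {x3.1, x4.1, x4.2} {x3.2} {x5.1} {x5.2}


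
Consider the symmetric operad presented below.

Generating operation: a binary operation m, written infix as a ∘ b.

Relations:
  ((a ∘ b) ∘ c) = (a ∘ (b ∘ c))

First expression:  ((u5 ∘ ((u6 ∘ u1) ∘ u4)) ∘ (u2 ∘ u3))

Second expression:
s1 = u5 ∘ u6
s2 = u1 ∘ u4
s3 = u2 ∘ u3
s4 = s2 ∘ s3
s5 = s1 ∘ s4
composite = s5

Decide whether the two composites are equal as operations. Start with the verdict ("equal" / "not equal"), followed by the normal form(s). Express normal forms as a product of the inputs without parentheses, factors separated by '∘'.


equal — both sides give u5 ∘ u6 ∘ u1 ∘ u4 ∘ u2 ∘ u3

Normal form of the first expression: u5 ∘ u6 ∘ u1 ∘ u4 ∘ u2 ∘ u3
Normal form of the second expression: u5 ∘ u6 ∘ u1 ∘ u4 ∘ u2 ∘ u3
Same normal form: equal.


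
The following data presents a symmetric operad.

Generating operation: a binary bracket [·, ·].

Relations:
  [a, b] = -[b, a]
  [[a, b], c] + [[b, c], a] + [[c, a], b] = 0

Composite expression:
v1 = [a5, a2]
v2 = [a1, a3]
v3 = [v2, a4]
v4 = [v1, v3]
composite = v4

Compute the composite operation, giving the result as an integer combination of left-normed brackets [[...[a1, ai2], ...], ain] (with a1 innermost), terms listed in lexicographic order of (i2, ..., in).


[[[[a1, a3], a4], a2], a5] - [[[[a1, a3], a4], a5], a2]


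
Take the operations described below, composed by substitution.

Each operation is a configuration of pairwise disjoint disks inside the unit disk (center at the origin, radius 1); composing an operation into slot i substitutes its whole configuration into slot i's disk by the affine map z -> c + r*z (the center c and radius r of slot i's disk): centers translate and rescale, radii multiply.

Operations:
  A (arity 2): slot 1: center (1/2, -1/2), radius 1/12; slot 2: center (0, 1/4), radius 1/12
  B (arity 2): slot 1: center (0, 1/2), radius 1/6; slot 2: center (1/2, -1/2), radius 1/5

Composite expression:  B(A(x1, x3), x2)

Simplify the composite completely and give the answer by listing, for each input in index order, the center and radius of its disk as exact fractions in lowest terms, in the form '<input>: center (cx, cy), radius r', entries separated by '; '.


x1: center (1/12, 5/12), radius 1/72; x2: center (1/2, -1/2), radius 1/5; x3: center (0, 13/24), radius 1/72


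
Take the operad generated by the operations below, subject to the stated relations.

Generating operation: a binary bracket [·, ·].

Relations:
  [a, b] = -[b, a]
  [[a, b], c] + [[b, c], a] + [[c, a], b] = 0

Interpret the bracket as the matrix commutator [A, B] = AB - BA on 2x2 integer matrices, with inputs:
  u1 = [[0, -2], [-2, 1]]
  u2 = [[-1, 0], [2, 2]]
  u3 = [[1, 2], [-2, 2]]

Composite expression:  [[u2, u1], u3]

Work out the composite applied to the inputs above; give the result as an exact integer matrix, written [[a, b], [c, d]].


[[4, 22], [24, -4]]


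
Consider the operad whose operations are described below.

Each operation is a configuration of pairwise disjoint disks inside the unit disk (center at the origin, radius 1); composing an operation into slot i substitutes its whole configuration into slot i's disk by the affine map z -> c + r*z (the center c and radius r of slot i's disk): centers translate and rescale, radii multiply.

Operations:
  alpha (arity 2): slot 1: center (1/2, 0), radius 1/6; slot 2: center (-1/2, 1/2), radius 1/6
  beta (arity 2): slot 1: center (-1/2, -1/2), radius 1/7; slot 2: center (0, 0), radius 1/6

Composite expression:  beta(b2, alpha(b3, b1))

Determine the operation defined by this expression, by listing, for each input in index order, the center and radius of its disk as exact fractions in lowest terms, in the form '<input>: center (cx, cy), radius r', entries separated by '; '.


Nesting under beta composes maps z -> c + r*z down each b-path.
tracing b2 down its 1-map path: center (-1/2, -1/2), radius 1/7
tracing b3 down its 2-map path: center (1/12, 0), radius 1/36
tracing b1 down its 2-map path: center (-1/12, 1/12), radius 1/36

b1: center (-1/12, 1/12), radius 1/36; b2: center (-1/2, -1/2), radius 1/7; b3: center (1/12, 0), radius 1/36


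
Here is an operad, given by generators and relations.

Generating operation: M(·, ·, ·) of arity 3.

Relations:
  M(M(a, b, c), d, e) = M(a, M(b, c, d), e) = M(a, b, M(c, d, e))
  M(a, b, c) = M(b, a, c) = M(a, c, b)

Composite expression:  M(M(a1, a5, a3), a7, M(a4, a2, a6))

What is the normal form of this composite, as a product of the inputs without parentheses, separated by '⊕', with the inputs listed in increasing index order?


a1 ⊕ a2 ⊕ a3 ⊕ a4 ⊕ a5 ⊕ a6 ⊕ a7


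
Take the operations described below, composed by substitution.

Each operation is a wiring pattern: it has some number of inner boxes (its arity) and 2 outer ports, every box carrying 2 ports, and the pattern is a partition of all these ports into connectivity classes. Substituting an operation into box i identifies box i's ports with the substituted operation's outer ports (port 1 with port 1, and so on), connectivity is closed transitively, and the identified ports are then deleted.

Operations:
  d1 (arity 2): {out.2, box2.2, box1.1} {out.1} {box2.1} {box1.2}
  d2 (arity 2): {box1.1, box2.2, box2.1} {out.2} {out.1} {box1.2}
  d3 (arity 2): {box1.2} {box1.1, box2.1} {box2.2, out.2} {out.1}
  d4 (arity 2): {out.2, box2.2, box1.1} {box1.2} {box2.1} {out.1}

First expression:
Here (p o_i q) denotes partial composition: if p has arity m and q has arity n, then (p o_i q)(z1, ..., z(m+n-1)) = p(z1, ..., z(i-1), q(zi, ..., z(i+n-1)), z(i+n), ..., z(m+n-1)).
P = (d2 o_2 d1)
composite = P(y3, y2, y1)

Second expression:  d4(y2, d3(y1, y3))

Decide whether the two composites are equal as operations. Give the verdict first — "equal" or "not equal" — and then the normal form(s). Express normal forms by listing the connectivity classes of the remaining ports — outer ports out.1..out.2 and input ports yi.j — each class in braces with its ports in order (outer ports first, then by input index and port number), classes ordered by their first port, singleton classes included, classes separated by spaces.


not equal; first: {out.1} {out.2} {y1.1} {y1.2, y2.1, y3.1} {y2.2} {y3.2}; second: {out.1} {out.2, y2.1, y3.2} {y1.1, y3.1} {y1.2} {y2.2}

The first expression reduces to {out.1} {out.2} {y1.1} {y1.2, y2.1, y3.1} {y2.2} {y3.2}
The second expression reduces to {out.1} {out.2, y2.1, y3.2} {y1.1, y3.1} {y1.2} {y2.2}
Distinct normal forms: not equal.


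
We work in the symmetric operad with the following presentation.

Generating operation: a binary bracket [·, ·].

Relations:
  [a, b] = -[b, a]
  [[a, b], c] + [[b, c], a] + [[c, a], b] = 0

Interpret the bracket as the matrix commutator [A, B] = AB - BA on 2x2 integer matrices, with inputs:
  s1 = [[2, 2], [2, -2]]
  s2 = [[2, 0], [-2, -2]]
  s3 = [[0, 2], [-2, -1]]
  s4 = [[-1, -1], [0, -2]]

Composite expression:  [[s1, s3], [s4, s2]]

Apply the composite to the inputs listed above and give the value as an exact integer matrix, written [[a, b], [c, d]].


[[-28, -88], [72, 28]]


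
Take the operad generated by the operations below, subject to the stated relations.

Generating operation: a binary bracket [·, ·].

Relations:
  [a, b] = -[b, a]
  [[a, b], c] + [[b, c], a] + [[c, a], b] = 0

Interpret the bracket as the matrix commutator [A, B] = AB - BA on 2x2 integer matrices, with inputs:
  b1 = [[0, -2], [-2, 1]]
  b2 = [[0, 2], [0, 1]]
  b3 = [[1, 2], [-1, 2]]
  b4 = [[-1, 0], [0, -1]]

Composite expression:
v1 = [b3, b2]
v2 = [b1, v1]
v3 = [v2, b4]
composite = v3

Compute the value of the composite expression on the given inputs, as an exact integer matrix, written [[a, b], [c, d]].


[[0, 0], [0, 0]]

[b3, b2] = [[2, 0], [1, -2]]
[b1, [b3, b2]] = [[-2, 8], [-7, 2]]
[[b1, [b3, b2]], b4] = [[0, 0], [0, 0]]


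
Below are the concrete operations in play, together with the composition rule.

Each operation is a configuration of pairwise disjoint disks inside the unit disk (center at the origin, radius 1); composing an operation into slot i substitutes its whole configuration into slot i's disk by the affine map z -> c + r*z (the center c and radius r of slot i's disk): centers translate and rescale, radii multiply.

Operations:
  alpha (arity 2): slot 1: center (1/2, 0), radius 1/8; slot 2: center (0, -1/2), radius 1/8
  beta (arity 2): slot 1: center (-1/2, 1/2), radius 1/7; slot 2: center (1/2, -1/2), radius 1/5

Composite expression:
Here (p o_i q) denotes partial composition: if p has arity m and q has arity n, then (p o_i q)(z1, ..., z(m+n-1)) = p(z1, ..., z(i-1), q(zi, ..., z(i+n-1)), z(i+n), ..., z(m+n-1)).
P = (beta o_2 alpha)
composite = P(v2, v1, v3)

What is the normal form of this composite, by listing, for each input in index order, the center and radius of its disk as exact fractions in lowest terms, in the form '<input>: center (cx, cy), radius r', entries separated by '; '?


v1: center (3/5, -1/2), radius 1/40; v2: center (-1/2, 1/2), radius 1/7; v3: center (1/2, -3/5), radius 1/40

Each v-disk chains the slot maps above it in beta; radii multiply.
input v2: applying the 1 nested substitution gives center (-1/2, 1/2), radius 1/7
input v1: applying the 2 nested substitutions gives center (3/5, -1/2), radius 1/40
input v3: applying the 2 nested substitutions gives center (1/2, -3/5), radius 1/40


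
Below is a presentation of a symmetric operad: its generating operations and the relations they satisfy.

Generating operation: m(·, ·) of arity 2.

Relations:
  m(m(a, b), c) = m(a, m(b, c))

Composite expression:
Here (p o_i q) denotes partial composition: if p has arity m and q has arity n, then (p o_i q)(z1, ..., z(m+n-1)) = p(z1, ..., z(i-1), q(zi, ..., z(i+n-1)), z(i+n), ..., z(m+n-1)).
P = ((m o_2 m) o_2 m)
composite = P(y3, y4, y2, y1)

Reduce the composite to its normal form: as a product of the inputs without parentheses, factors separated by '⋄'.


The m-tree's shape is irrelevant; the y-reading-order decides.
m(y4, y2) flattens to y4 ⋄ y2
m(m(y4, y2), y1) flattens to y4 ⋄ y2 ⋄ y1
m(y3, m(m(y4, y2), y1)) flattens to y3 ⋄ y4 ⋄ y2 ⋄ y1

y3 ⋄ y4 ⋄ y2 ⋄ y1


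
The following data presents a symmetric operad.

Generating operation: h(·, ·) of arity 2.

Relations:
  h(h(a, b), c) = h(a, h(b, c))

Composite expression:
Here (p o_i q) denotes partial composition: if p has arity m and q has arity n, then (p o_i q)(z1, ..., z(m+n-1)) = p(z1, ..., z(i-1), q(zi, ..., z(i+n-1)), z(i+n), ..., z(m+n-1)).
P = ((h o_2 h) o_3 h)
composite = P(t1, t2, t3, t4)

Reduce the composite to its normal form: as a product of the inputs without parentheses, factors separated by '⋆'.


The h-tree's shape is irrelevant; the t-reading-order decides.
h(t3, t4) linearizes to t3 ⋆ t4
h(t2, h(t3, t4)) linearizes to t2 ⋆ t3 ⋆ t4
h(t1, h(t2, h(t3, t4))) linearizes to t1 ⋆ t2 ⋆ t3 ⋆ t4

t1 ⋆ t2 ⋆ t3 ⋆ t4


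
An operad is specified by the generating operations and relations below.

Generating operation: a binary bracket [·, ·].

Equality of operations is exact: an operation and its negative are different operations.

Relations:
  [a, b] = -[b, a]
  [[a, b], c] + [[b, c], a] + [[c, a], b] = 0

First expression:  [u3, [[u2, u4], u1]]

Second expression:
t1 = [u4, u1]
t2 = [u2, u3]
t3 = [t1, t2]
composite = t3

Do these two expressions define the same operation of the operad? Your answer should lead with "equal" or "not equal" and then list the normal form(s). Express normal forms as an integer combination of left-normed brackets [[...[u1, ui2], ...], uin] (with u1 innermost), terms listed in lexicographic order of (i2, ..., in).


Reducing the first expression gives [[[u1, u2], u4], u3] - [[[u1, u4], u2], u3]
Reducing the second expression gives -[[[u1, u4], u2], u3] + [[[u1, u4], u3], u2]
No match — not equal.

not equal; the first gives [[[u1, u2], u4], u3] - [[[u1, u4], u2], u3] and the second -[[[u1, u4], u2], u3] + [[[u1, u4], u3], u2]


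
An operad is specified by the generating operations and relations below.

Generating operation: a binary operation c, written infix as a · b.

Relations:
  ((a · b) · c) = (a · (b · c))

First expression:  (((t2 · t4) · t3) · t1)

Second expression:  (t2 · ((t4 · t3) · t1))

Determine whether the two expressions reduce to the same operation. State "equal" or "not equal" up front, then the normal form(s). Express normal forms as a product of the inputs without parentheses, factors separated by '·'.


equal; the common form is t2 · t4 · t3 · t1

The first expression, normalized: t2 · t4 · t3 · t1
The second expression, normalized: t2 · t4 · t3 · t1
One common form — equal.


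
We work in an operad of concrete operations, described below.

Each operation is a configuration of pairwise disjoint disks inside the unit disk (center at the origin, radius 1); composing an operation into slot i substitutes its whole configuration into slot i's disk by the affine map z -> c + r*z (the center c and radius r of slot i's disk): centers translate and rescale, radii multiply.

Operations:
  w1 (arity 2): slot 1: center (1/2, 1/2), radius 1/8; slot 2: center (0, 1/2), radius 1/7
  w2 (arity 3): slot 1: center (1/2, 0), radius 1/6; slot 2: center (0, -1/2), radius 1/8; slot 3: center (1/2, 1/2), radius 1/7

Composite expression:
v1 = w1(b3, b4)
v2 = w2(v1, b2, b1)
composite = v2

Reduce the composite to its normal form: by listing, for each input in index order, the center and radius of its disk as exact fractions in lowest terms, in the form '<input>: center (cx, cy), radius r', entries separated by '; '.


Below w2, radii multiply path by path; the b-disk centers shift.
b3: after 2 affine steps, its disk has center (7/12, 1/12), radius 1/48
b4: after 2 affine steps, its disk has center (1/2, 1/12), radius 1/42
b2: after 1 affine step, its disk has center (0, -1/2), radius 1/8
b1: after 1 affine step, its disk has center (1/2, 1/2), radius 1/7

b1: center (1/2, 1/2), radius 1/7; b2: center (0, -1/2), radius 1/8; b3: center (7/12, 1/12), radius 1/48; b4: center (1/2, 1/12), radius 1/42


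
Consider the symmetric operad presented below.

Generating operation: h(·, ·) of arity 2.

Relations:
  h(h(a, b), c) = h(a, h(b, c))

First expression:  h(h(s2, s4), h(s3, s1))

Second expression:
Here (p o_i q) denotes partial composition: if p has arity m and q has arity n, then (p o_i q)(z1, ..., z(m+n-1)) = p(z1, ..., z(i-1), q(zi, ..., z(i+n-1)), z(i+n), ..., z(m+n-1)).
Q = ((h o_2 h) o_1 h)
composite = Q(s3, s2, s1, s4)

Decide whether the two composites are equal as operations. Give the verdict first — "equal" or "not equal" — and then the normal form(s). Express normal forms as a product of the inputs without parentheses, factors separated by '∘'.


The first expression, normalized: s2 ∘ s4 ∘ s3 ∘ s1
The second expression, normalized: s3 ∘ s2 ∘ s1 ∘ s4
The normal forms differ: not equal.

not equal; the first gives s2 ∘ s4 ∘ s3 ∘ s1 and the second s3 ∘ s2 ∘ s1 ∘ s4


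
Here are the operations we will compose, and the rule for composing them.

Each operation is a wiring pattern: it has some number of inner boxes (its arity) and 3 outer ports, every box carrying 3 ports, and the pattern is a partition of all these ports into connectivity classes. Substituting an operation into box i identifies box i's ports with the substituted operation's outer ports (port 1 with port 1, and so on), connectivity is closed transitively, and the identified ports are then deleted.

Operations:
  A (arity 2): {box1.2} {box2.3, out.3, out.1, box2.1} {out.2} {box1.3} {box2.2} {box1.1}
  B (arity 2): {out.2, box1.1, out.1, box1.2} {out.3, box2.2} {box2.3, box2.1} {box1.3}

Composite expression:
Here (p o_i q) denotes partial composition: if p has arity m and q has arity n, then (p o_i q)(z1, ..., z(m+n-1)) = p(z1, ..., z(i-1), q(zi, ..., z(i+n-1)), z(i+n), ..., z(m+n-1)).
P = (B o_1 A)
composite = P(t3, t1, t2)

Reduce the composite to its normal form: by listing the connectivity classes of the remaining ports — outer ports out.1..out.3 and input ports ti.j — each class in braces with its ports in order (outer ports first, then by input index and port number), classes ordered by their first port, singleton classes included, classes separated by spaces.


{out.1, out.2, t1.1, t1.3} {out.3, t2.2} {t1.2} {t2.1, t2.3} {t3.1} {t3.2} {t3.3}

After gluing at B, chains via deleted ports link the t-ports.
stage A: inputs (t3, t1), connectivity {out.1, out.3, t1.1, t1.3} {out.2} {t1.2} {t3.1} {t3.2} {t3.3}, out.j its boundary
stage B: inputs (t3, t1, t2), connectivity {out.1, out.2, t1.1, t1.3} {out.3, t2.2} {t1.2} {t2.1, t2.3} {t3.1} {t3.2} {t3.3}, out.j its boundary


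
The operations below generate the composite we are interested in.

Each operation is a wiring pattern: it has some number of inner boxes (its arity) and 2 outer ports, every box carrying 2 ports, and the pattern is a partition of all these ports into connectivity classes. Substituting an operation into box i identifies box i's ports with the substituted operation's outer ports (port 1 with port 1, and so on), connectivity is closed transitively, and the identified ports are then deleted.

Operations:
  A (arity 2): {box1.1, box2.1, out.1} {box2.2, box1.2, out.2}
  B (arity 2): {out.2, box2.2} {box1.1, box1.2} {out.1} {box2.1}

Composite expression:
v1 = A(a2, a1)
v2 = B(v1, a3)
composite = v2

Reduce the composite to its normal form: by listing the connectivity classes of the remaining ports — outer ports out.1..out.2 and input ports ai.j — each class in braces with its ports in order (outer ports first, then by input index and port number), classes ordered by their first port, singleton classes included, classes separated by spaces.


{out.1} {out.2, a3.2} {a1.1, a1.2, a2.1, a2.2} {a3.1}

Reachability decides: close wires over B-identified ports.
stage A: inputs (a2, a1), connectivity {out.1, a1.1, a2.1} {out.2, a1.2, a2.2}, out.j its boundary
stage B: inputs (a2, a1, a3), connectivity {out.1} {out.2, a3.2} {a1.1, a1.2, a2.1, a2.2} {a3.1}, out.j its boundary
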